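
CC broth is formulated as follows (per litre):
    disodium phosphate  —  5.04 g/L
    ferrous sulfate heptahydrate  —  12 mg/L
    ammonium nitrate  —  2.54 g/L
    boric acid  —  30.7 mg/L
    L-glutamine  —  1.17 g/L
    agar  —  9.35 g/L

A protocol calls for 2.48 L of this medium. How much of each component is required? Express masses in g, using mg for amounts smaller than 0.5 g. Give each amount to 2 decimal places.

Working volume: 2.48 L.
disodium phosphate: 5.04 g/L × 2.48 L = 12.50 g
ferrous sulfate heptahydrate: 12 mg/L × 2.48 L = 29.76 mg
ammonium nitrate: 2.54 g/L × 2.48 L = 6.30 g
boric acid: 30.7 mg/L × 2.48 L = 76.14 mg
L-glutamine: 1.17 g/L × 2.48 L = 2.90 g
agar: 9.35 g/L × 2.48 L = 23.19 g

disodium phosphate 12.50 g; ferrous sulfate heptahydrate 29.76 mg; ammonium nitrate 6.30 g; boric acid 76.14 mg; L-glutamine 2.90 g; agar 23.19 g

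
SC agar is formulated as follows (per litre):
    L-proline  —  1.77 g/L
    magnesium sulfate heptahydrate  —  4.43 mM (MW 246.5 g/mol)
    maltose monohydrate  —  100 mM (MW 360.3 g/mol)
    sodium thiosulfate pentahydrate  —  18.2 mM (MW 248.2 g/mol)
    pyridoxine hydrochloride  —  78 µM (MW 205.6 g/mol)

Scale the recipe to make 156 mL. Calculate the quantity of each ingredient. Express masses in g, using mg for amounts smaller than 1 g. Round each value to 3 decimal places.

L-proline 276.120 mg; magnesium sulfate heptahydrate 170.351 mg; maltose monohydrate 5.621 g; sodium thiosulfate pentahydrate 704.689 mg; pyridoxine hydrochloride 2.502 mg

Working volume: 156 mL = 0.156 L.
L-proline: 1.77 g/L × 0.156 L = 0.27612 g = 276.120 mg
magnesium sulfate heptahydrate: 4.43 mmol/L × 246.5 mg/mmol × 0.156 L = 170.351 mg
maltose monohydrate: 100 mmol/L × 360.3 g/mol × 0.156 L ÷ 1000 = 5.621 g
sodium thiosulfate pentahydrate: 18.2 mmol/L × 248.2 mg/mmol × 0.156 L = 704.689 mg
pyridoxine hydrochloride: 78 µmol/L × 205.6 g/mol × 0.156 L ÷ 1000 = 2.502 mg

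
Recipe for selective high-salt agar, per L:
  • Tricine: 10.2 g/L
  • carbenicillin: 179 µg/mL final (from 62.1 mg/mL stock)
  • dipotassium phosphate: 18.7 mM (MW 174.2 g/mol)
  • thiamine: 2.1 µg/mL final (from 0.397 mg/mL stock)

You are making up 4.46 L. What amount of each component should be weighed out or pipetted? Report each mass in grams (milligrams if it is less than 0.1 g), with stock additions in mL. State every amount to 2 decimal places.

Tricine 45.49 g; carbenicillin 12.86 mL; dipotassium phosphate 14.53 g; thiamine 23.59 mL

Scale factor relative to 1 L: 4.46.
Tricine: 10.2 g/L × 4.46 L = 45.49 g
carbenicillin: dilute stock: 179 µg/mL × 4460 mL ÷ 62100 µg/mL = 12.86 mL
dipotassium phosphate: 18.7 mmol/L × 174.2 g/mol × 4.46 L ÷ 1000 = 14.53 g
thiamine: dilute stock: 2.1 µg/mL × 4460 mL ÷ 397 µg/mL = 23.59 mL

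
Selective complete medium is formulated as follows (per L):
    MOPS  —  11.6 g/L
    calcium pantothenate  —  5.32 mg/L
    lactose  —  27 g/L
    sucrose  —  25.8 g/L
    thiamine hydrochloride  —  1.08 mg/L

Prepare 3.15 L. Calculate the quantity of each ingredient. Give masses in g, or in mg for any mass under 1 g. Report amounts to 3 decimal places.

Scale factor relative to 1 L: 3.15.
MOPS: 11.6 g/L × 3.15 L = 36.540 g
calcium pantothenate: 5.32 mg/L × 3.15 L = 16.758 mg
lactose: 27 g/L × 3.15 L = 85.050 g
sucrose: 25.8 g/L × 3.15 L = 81.270 g
thiamine hydrochloride: 1.08 mg/L × 3.15 L = 3.402 mg

MOPS 36.540 g; calcium pantothenate 16.758 mg; lactose 85.050 g; sucrose 81.270 g; thiamine hydrochloride 3.402 mg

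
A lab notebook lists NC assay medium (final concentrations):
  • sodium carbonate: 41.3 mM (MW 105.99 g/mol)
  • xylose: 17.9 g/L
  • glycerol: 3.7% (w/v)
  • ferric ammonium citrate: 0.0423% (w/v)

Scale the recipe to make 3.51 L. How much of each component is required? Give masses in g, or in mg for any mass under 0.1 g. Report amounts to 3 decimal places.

Working volume: 3.51 L.
sodium carbonate: 41.3 mmol/L × 105.99 g/mol × 3.51 L ÷ 1000 = 15.365 g
xylose: 17.9 g/L × 3.51 L = 62.829 g
glycerol: 3.7 g per 100 mL × 3510 mL ÷ 100 = 129.870 g
ferric ammonium citrate: 0.0423 g per 100 mL × 3510 mL ÷ 100 = 1.485 g

sodium carbonate 15.365 g; xylose 62.829 g; glycerol 129.870 g; ferric ammonium citrate 1.485 g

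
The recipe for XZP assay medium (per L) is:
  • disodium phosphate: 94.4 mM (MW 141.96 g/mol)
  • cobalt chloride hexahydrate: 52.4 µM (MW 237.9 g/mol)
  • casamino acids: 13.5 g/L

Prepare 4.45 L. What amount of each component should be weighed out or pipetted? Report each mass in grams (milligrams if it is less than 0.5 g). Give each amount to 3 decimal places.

Working volume: 4.45 L.
disodium phosphate: 94.4 mmol/L × 141.96 g/mol × 4.45 L ÷ 1000 = 59.635 g
cobalt chloride hexahydrate: 52.4 µmol/L × 237.9 g/mol × 4.45 L ÷ 1000 = 55.474 mg
casamino acids: 13.5 g/L × 4.45 L = 60.075 g

disodium phosphate 59.635 g; cobalt chloride hexahydrate 55.474 mg; casamino acids 60.075 g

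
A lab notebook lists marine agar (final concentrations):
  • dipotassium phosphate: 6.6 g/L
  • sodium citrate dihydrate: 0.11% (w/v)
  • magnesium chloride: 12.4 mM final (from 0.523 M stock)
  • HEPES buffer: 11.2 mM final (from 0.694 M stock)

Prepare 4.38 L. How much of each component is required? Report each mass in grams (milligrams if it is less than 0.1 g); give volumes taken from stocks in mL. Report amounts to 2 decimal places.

Scale factor relative to 1 L: 4.38.
dipotassium phosphate: 6.6 g/L × 4.38 L = 28.91 g
sodium citrate dihydrate: 0.11% w/v = 1.1 g/L → 1.1 × 4.38 L = 4.82 g
magnesium chloride: C1V1 = C2V2 → 12.4 mM × 4380 mL ÷ 523 mM = 103.85 mL
HEPES buffer: C1V1 = C2V2 → 11.2 mM × 4380 mL ÷ 694 mM = 70.69 mL

dipotassium phosphate 28.91 g; sodium citrate dihydrate 4.82 g; magnesium chloride 103.85 mL; HEPES buffer 70.69 mL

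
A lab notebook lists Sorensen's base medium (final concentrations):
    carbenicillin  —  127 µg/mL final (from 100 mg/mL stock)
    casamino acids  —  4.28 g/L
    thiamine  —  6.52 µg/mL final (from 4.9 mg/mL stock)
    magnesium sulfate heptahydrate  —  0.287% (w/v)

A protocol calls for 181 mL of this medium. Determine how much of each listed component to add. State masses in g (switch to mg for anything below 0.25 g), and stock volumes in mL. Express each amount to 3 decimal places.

carbenicillin 0.230 mL; casamino acids 0.775 g; thiamine 0.241 mL; magnesium sulfate heptahydrate 0.519 g

Target volume = 181 mL = 0.181 L.
carbenicillin: dilute stock: 127 µg/mL × 181 mL ÷ 100000 µg/mL = 0.230 mL
casamino acids: 4.28 g/L × 0.181 L = 0.775 g
thiamine: C1V1 = C2V2 → 6.52 µg/mL × 181 mL ÷ 4900 µg/mL = 0.241 mL
magnesium sulfate heptahydrate: 0.287 g per 100 mL × 181 mL ÷ 100 = 0.519 g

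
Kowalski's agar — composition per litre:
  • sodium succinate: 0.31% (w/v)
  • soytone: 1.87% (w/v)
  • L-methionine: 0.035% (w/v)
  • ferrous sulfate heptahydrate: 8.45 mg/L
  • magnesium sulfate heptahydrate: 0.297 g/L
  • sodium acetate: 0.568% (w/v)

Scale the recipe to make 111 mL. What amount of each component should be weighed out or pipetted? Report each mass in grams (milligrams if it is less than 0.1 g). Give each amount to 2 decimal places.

sodium succinate 0.34 g; soytone 2.08 g; L-methionine 38.85 mg; ferrous sulfate heptahydrate 0.94 mg; magnesium sulfate heptahydrate 32.97 mg; sodium acetate 0.63 g

Scale factor relative to 1 L: 0.111.
sodium succinate: 0.31% w/v = 3.1 g/L → 3.1 × 0.111 L = 0.34 g
soytone: 1.87% w/v = 18.7 g/L → 18.7 × 0.111 L = 2.08 g
L-methionine: 0.035 g per 100 mL × 111 mL ÷ 100 = 0.03885 g = 38.85 mg
ferrous sulfate heptahydrate: 8.45 mg/L × 0.111 L = 0.94 mg
magnesium sulfate heptahydrate: 0.297 g/L × 0.111 L = 0.032967 g = 32.97 mg
sodium acetate: 0.568 g per 100 mL × 111 mL ÷ 100 = 0.63 g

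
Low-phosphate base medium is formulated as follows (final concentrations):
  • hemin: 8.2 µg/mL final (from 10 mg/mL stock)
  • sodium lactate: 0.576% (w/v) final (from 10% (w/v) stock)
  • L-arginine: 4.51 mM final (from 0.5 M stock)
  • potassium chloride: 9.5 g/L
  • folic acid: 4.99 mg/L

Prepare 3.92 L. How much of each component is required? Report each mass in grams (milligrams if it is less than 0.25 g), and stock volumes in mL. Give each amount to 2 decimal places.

hemin 3.21 mL; sodium lactate 225.79 mL; L-arginine 35.36 mL; potassium chloride 37.24 g; folic acid 19.56 mg

Scale factor relative to 1 L: 3.92.
hemin: C1V1 = C2V2 → 8.2 µg/mL × 3920 mL ÷ 10000 µg/mL = 3.21 mL
sodium lactate: C1V1 = C2V2 → 0.576% ÷ 10% × 3920 mL = 225.79 mL
L-arginine: V = C2·V2/C1 = 4.51 mM × 3920 mL ÷ 500 mM = 35.36 mL
potassium chloride: 9.5 g/L × 3.92 L = 37.24 g
folic acid: 4.99 mg/L × 3.92 L = 19.56 mg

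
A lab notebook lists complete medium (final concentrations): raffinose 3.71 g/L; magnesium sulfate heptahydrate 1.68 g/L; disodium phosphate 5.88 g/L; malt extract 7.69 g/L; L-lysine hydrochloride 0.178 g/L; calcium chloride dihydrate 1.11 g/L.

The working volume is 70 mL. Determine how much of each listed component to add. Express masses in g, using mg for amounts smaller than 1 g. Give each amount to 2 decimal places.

raffinose 259.70 mg; magnesium sulfate heptahydrate 117.60 mg; disodium phosphate 411.60 mg; malt extract 538.30 mg; L-lysine hydrochloride 12.46 mg; calcium chloride dihydrate 77.70 mg

Working volume: 70 mL = 0.07 L.
raffinose: 3.71 g/L × 0.07 L = 0.2597 g = 259.70 mg
magnesium sulfate heptahydrate: 1.68 g/L × 0.07 L = 0.1176 g = 117.60 mg
disodium phosphate: 5.88 g/L × 0.07 L = 0.4116 g = 411.60 mg
malt extract: 7.69 g/L × 0.07 L = 0.5383 g = 538.30 mg
L-lysine hydrochloride: 0.178 g/L × 0.07 L = 0.01246 g = 12.46 mg
calcium chloride dihydrate: 1.11 g/L × 0.07 L = 0.0777 g = 77.70 mg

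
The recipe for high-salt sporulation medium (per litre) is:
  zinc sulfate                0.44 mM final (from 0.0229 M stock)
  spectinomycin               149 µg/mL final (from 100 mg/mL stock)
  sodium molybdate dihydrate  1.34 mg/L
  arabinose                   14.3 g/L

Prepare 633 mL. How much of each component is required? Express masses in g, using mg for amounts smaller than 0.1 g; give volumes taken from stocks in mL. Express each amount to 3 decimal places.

Working volume: 633 mL = 0.633 L.
zinc sulfate: C1V1 = C2V2 → 0.44 mM × 633 mL ÷ 22.9 mM = 12.162 mL
spectinomycin: C1V1 = C2V2 → 149 µg/mL × 633 mL ÷ 100000 µg/mL = 0.943 mL
sodium molybdate dihydrate: 1.34 mg/L × 0.633 L = 0.848 mg
arabinose: 14.3 g/L × 0.633 L = 9.052 g

zinc sulfate 12.162 mL; spectinomycin 0.943 mL; sodium molybdate dihydrate 0.848 mg; arabinose 9.052 g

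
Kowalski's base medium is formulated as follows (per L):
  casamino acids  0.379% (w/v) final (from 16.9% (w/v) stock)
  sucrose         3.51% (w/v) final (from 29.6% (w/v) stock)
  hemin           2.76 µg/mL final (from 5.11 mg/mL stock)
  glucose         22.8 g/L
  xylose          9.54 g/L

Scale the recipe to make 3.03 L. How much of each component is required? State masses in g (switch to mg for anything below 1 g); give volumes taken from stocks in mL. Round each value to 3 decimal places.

Working volume: 3.03 L.
casamino acids: dilute stock: 0.379% ÷ 16.9% × 3030 mL = 67.951 mL
sucrose: dilute stock: 3.51% ÷ 29.6% × 3030 mL = 359.301 mL
hemin: dilute stock: 2.76 µg/mL × 3030 mL ÷ 5110 µg/mL = 1.637 mL
glucose: 22.8 g/L × 3.03 L = 69.084 g
xylose: 9.54 g/L × 3.03 L = 28.906 g

casamino acids 67.951 mL; sucrose 359.301 mL; hemin 1.637 mL; glucose 69.084 g; xylose 28.906 g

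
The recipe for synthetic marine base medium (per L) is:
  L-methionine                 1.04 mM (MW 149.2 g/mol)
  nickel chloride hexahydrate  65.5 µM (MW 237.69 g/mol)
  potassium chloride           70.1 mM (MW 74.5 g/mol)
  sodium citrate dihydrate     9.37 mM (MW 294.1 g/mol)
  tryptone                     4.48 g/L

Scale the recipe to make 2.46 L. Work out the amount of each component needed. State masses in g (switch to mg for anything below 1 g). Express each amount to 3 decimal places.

Scale factor relative to 1 L: 2.46.
L-methionine: 1.04 mmol/L × 149.2 mg/mmol × 2.46 L = 381.713 mg
nickel chloride hexahydrate: 65.5 µmol/L × 237.69 g/mol × 2.46 L ÷ 1000 = 38.299 mg
potassium chloride: 70.1 mmol/L × 74.5 g/mol × 2.46 L ÷ 1000 = 12.847 g
sodium citrate dihydrate: 9.37 mmol/L × 294.1 g/mol × 2.46 L ÷ 1000 = 6.779 g
tryptone: 4.48 g/L × 2.46 L = 11.021 g

L-methionine 381.713 mg; nickel chloride hexahydrate 38.299 mg; potassium chloride 12.847 g; sodium citrate dihydrate 6.779 g; tryptone 11.021 g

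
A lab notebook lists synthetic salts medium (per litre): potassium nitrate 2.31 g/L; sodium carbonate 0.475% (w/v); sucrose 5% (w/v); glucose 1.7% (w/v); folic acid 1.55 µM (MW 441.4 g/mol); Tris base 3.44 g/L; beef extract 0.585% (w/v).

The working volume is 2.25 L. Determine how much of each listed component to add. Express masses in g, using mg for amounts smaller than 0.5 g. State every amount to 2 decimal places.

Scale factor relative to 1 L: 2.25.
potassium nitrate: 2.31 g/L × 2.25 L = 5.20 g
sodium carbonate: 0.475 g per 100 mL × 2250 mL ÷ 100 = 10.69 g
sucrose: 5 g per 100 mL × 2250 mL ÷ 100 = 112.50 g
glucose: 1.7 g per 100 mL × 2250 mL ÷ 100 = 38.25 g
folic acid: 1.55 µmol/L × 441.4 g/mol × 2.25 L ÷ 1000 = 1.54 mg
Tris base: 3.44 g/L × 2.25 L = 7.74 g
beef extract: 0.585 g per 100 mL × 2250 mL ÷ 100 = 13.16 g

potassium nitrate 5.20 g; sodium carbonate 10.69 g; sucrose 112.50 g; glucose 38.25 g; folic acid 1.54 mg; Tris base 7.74 g; beef extract 13.16 g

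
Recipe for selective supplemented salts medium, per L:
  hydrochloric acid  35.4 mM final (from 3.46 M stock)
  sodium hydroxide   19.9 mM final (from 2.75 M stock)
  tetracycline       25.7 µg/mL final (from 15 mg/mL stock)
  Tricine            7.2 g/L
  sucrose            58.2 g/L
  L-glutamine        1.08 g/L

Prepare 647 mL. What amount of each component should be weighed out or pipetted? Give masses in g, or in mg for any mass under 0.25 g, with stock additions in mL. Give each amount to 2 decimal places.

hydrochloric acid 6.62 mL; sodium hydroxide 4.68 mL; tetracycline 1.11 mL; Tricine 4.66 g; sucrose 37.66 g; L-glutamine 0.70 g

Scale factor relative to 1 L: 0.647.
hydrochloric acid: dilute stock: 35.4 mM × 647 mL ÷ 3460 mM = 6.62 mL
sodium hydroxide: dilute stock: 19.9 mM × 647 mL ÷ 2750 mM = 4.68 mL
tetracycline: C1V1 = C2V2 → 25.7 µg/mL × 647 mL ÷ 15000 µg/mL = 1.11 mL
Tricine: 7.2 g/L × 0.647 L = 4.66 g
sucrose: 58.2 g/L × 0.647 L = 37.66 g
L-glutamine: 1.08 g/L × 0.647 L = 0.70 g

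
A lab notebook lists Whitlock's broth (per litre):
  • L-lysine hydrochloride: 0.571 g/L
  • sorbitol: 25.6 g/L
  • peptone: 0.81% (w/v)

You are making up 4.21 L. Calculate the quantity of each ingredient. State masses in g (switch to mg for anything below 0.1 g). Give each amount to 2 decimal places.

L-lysine hydrochloride 2.40 g; sorbitol 107.78 g; peptone 34.10 g

Scale factor relative to 1 L: 4.21.
L-lysine hydrochloride: 0.571 g/L × 4.21 L = 2.40 g
sorbitol: 25.6 g/L × 4.21 L = 107.78 g
peptone: 0.81 g per 100 mL × 4210 mL ÷ 100 = 34.10 g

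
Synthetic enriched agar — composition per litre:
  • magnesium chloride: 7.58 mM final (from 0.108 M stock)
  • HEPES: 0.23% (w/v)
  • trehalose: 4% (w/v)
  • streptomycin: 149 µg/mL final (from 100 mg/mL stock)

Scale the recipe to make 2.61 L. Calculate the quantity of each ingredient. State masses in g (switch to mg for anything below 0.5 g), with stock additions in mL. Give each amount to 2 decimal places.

Scale factor relative to 1 L: 2.61.
magnesium chloride: dilute stock: 7.58 mM × 2610 mL ÷ 108 mM = 183.18 mL
HEPES: 0.23% w/v = 2.3 g/L → 2.3 × 2.61 L = 6.00 g
trehalose: 4 g per 100 mL × 2610 mL ÷ 100 = 104.40 g
streptomycin: C1V1 = C2V2 → 149 µg/mL × 2610 mL ÷ 100000 µg/mL = 3.89 mL

magnesium chloride 183.18 mL; HEPES 6.00 g; trehalose 104.40 g; streptomycin 3.89 mL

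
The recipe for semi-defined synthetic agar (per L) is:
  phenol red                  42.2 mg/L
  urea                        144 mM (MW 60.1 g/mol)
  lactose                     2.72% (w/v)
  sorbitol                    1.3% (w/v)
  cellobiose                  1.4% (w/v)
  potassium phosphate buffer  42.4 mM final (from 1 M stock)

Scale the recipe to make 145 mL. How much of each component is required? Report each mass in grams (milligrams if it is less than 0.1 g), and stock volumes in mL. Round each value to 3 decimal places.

phenol red 6.119 mg; urea 1.255 g; lactose 3.944 g; sorbitol 1.885 g; cellobiose 2.030 g; potassium phosphate buffer 6.148 mL

Scale factor relative to 1 L: 0.145.
phenol red: 42.2 mg/L × 0.145 L = 6.119 mg
urea: 144 mmol/L × 60.1 g/mol × 0.145 L ÷ 1000 = 1.255 g
lactose: 2.72% w/v = 27.2 g/L → 27.2 × 0.145 L = 3.944 g
sorbitol: 1.3% w/v = 13 g/L → 13 × 0.145 L = 1.885 g
cellobiose: 1.4% w/v = 14 g/L → 14 × 0.145 L = 2.030 g
potassium phosphate buffer: C1V1 = C2V2 → 42.4 mM × 145 mL ÷ 1000 mM = 6.148 mL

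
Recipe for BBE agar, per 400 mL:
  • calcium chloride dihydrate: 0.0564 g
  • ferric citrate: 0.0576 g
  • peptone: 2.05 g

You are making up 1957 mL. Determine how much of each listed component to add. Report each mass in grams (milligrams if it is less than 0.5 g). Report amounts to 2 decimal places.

calcium chloride dihydrate 275.94 mg; ferric citrate 281.81 mg; peptone 10.03 g

Ratio of target to recipe volume: 1957 / 400 = 4.8925.
calcium chloride dihydrate: 0.0564 g × (1957 mL / 400 mL) = 0.275937 g = 275.94 mg
ferric citrate: 0.0576 g × (1957 mL / 400 mL) = 0.281808 g = 281.81 mg
peptone: 2.05 g × (1957 mL / 400 mL) = 10.03 g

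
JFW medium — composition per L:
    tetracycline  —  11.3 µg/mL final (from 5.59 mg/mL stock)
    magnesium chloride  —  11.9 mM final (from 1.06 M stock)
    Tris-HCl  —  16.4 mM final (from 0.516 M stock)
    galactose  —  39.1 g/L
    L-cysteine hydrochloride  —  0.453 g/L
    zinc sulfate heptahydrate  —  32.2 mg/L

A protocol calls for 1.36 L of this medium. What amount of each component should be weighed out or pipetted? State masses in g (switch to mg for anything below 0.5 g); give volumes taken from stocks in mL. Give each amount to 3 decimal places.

tetracycline 2.749 mL; magnesium chloride 15.268 mL; Tris-HCl 43.225 mL; galactose 53.176 g; L-cysteine hydrochloride 0.616 g; zinc sulfate heptahydrate 43.792 mg

Scale factor relative to 1 L: 1.36.
tetracycline: dilute stock: 11.3 µg/mL × 1360 mL ÷ 5590 µg/mL = 2.749 mL
magnesium chloride: dilute stock: 11.9 mM × 1360 mL ÷ 1060 mM = 15.268 mL
Tris-HCl: V = C2·V2/C1 = 16.4 mM × 1360 mL ÷ 516 mM = 43.225 mL
galactose: 39.1 g/L × 1.36 L = 53.176 g
L-cysteine hydrochloride: 0.453 g/L × 1.36 L = 0.616 g
zinc sulfate heptahydrate: 32.2 mg/L × 1.36 L = 43.792 mg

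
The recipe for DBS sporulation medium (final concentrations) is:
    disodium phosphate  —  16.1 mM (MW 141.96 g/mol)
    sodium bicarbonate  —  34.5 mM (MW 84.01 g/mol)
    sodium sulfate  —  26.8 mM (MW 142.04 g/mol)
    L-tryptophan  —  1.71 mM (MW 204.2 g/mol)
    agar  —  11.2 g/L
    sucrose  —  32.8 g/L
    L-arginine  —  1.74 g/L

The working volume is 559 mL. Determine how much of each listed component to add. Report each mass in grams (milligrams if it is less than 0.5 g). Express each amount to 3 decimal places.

disodium phosphate 1.278 g; sodium bicarbonate 1.620 g; sodium sulfate 2.128 g; L-tryptophan 195.193 mg; agar 6.261 g; sucrose 18.335 g; L-arginine 0.973 g

Working volume: 559 mL = 0.559 L.
disodium phosphate: 16.1 mmol/L × 141.96 g/mol × 0.559 L ÷ 1000 = 1.278 g
sodium bicarbonate: 34.5 mmol/L × 84.01 g/mol × 0.559 L ÷ 1000 = 1.620 g
sodium sulfate: 26.8 mmol/L × 142.04 g/mol × 0.559 L ÷ 1000 = 2.128 g
L-tryptophan: 1.71 mmol/L × 204.2 mg/mmol × 0.559 L = 195.193 mg
agar: 11.2 g/L × 0.559 L = 6.261 g
sucrose: 32.8 g/L × 0.559 L = 18.335 g
L-arginine: 1.74 g/L × 0.559 L = 0.973 g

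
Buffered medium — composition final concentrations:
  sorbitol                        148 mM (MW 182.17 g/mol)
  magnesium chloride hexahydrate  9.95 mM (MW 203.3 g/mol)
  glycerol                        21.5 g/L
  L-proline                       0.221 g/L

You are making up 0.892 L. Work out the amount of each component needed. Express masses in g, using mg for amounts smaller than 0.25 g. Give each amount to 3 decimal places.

sorbitol 24.049 g; magnesium chloride hexahydrate 1.804 g; glycerol 19.178 g; L-proline 197.132 mg

Working volume: 0.892 L.
sorbitol: 148 mmol/L × 182.17 g/mol × 0.892 L ÷ 1000 = 24.049 g
magnesium chloride hexahydrate: 9.95 mmol/L × 203.3 g/mol × 0.892 L ÷ 1000 = 1.804 g
glycerol: 21.5 g/L × 0.892 L = 19.178 g
L-proline: 0.221 g/L × 0.892 L = 0.197132 g = 197.132 mg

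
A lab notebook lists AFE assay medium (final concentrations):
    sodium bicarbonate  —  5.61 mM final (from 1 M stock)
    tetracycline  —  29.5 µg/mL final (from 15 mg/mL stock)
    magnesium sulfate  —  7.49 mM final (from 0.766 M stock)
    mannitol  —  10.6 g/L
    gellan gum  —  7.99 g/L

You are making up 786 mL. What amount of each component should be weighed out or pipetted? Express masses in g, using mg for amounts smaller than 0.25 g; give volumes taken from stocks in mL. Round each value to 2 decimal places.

sodium bicarbonate 4.41 mL; tetracycline 1.55 mL; magnesium sulfate 7.69 mL; mannitol 8.33 g; gellan gum 6.28 g

Working volume: 786 mL = 0.786 L.
sodium bicarbonate: V = C2·V2/C1 = 5.61 mM × 786 mL ÷ 1000 mM = 4.41 mL
tetracycline: C1V1 = C2V2 → 29.5 µg/mL × 786 mL ÷ 15000 µg/mL = 1.55 mL
magnesium sulfate: C1V1 = C2V2 → 7.49 mM × 786 mL ÷ 766 mM = 7.69 mL
mannitol: 10.6 g/L × 0.786 L = 8.33 g
gellan gum: 7.99 g/L × 0.786 L = 6.28 g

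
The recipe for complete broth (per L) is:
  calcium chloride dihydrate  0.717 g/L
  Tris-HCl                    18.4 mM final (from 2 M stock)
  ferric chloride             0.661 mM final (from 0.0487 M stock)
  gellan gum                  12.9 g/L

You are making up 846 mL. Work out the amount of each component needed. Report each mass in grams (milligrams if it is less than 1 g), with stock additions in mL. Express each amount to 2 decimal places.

calcium chloride dihydrate 606.58 mg; Tris-HCl 7.78 mL; ferric chloride 11.48 mL; gellan gum 10.91 g

Working volume: 846 mL = 0.846 L.
calcium chloride dihydrate: 0.717 g/L × 0.846 L = 0.606582 g = 606.58 mg
Tris-HCl: V = C2·V2/C1 = 18.4 mM × 846 mL ÷ 2000 mM = 7.78 mL
ferric chloride: V = C2·V2/C1 = 0.661 mM × 846 mL ÷ 48.7 mM = 11.48 mL
gellan gum: 12.9 g/L × 0.846 L = 10.91 g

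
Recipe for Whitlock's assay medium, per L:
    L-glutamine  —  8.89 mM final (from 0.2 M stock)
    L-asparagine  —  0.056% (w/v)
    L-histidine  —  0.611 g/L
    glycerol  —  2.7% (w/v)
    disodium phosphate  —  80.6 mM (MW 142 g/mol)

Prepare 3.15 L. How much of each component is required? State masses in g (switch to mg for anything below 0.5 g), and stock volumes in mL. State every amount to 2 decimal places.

Working volume: 3.15 L.
L-glutamine: dilute stock: 8.89 mM × 3150 mL ÷ 200 mM = 140.02 mL
L-asparagine: 0.056 g per 100 mL × 3150 mL ÷ 100 = 1.76 g
L-histidine: 0.611 g/L × 3.15 L = 1.92 g
glycerol: 2.7% w/v = 27 g/L → 27 × 3.15 L = 85.05 g
disodium phosphate: 80.6 mmol/L × 142 g/mol × 3.15 L ÷ 1000 = 36.05 g

L-glutamine 140.02 mL; L-asparagine 1.76 g; L-histidine 1.92 g; glycerol 85.05 g; disodium phosphate 36.05 g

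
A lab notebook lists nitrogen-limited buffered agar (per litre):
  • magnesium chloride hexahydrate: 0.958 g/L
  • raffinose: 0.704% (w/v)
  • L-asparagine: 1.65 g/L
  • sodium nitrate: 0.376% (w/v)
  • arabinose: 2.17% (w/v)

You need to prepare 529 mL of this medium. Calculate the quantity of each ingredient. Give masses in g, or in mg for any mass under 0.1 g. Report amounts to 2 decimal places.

magnesium chloride hexahydrate 0.51 g; raffinose 3.72 g; L-asparagine 0.87 g; sodium nitrate 1.99 g; arabinose 11.48 g

Target volume = 529 mL = 0.529 L.
magnesium chloride hexahydrate: 0.958 g/L × 0.529 L = 0.51 g
raffinose: 0.704 g per 100 mL × 529 mL ÷ 100 = 3.72 g
L-asparagine: 1.65 g/L × 0.529 L = 0.87 g
sodium nitrate: 0.376% w/v = 3.76 g/L → 3.76 × 0.529 L = 1.99 g
arabinose: 2.17% w/v = 21.7 g/L → 21.7 × 0.529 L = 11.48 g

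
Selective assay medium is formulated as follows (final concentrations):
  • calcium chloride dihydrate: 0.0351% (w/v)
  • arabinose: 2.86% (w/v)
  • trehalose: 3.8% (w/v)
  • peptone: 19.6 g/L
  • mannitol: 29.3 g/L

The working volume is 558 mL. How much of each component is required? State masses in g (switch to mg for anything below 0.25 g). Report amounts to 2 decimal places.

calcium chloride dihydrate 195.86 mg; arabinose 15.96 g; trehalose 21.20 g; peptone 10.94 g; mannitol 16.35 g

Working volume: 558 mL = 0.558 L.
calcium chloride dihydrate: 0.0351% w/v = 0.351 g/L → 0.351 × 0.558 L = 0.195858 g = 195.86 mg
arabinose: 2.86 g per 100 mL × 558 mL ÷ 100 = 15.96 g
trehalose: 3.8% w/v = 38 g/L → 38 × 0.558 L = 21.20 g
peptone: 19.6 g/L × 0.558 L = 10.94 g
mannitol: 29.3 g/L × 0.558 L = 16.35 g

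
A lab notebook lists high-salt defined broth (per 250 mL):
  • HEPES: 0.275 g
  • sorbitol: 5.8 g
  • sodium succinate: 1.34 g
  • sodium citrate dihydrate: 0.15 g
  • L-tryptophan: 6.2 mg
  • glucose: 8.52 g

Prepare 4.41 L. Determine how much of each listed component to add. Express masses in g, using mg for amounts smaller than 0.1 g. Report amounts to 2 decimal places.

Scale factor = 4410 mL / 250 mL = 17.64.
HEPES: 0.275 g × (4410 mL / 250 mL) = 4.85 g
sorbitol: 5.8 g × (4410 mL / 250 mL) = 102.31 g
sodium succinate: 1.34 g × (4410 mL / 250 mL) = 23.64 g
sodium citrate dihydrate: 0.15 g × (4410 mL / 250 mL) = 2.65 g
L-tryptophan: 6.2 mg × (4410 mL / 250 mL) = 109.368 mg = 0.11 g
glucose: 8.52 g × (4410 mL / 250 mL) = 150.29 g

HEPES 4.85 g; sorbitol 102.31 g; sodium succinate 23.64 g; sodium citrate dihydrate 2.65 g; L-tryptophan 0.11 g; glucose 150.29 g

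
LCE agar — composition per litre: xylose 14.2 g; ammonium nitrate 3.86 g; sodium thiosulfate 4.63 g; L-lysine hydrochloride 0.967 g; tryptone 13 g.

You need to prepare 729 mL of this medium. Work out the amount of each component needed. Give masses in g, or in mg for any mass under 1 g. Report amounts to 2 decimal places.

Scale factor = 729 mL / 1000 mL = 0.729.
xylose: 14.2 g × (729 mL / 1000 mL) = 10.35 g
ammonium nitrate: 3.86 g × (729 mL / 1000 mL) = 2.81 g
sodium thiosulfate: 4.63 g × (729 mL / 1000 mL) = 3.38 g
L-lysine hydrochloride: 0.967 g × (729 mL / 1000 mL) = 0.704943 g = 704.94 mg
tryptone: 13 g × (729 mL / 1000 mL) = 9.48 g

xylose 10.35 g; ammonium nitrate 2.81 g; sodium thiosulfate 3.38 g; L-lysine hydrochloride 704.94 mg; tryptone 9.48 g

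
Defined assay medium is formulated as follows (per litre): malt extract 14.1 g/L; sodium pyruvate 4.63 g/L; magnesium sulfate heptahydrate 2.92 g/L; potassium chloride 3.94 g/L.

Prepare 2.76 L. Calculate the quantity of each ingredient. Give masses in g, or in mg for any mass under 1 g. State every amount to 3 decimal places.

Working volume: 2.76 L.
malt extract: 14.1 g/L × 2.76 L = 38.916 g
sodium pyruvate: 4.63 g/L × 2.76 L = 12.779 g
magnesium sulfate heptahydrate: 2.92 g/L × 2.76 L = 8.059 g
potassium chloride: 3.94 g/L × 2.76 L = 10.874 g

malt extract 38.916 g; sodium pyruvate 12.779 g; magnesium sulfate heptahydrate 8.059 g; potassium chloride 10.874 g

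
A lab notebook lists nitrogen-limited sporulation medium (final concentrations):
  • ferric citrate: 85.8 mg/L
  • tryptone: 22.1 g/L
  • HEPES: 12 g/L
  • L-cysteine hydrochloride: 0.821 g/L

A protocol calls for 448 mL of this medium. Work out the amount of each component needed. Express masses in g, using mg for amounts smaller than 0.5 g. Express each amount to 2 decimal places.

Scale factor relative to 1 L: 0.448.
ferric citrate: 85.8 mg/L × 0.448 L = 38.44 mg
tryptone: 22.1 g/L × 0.448 L = 9.90 g
HEPES: 12 g/L × 0.448 L = 5.38 g
L-cysteine hydrochloride: 0.821 g/L × 0.448 L = 0.367808 g = 367.81 mg

ferric citrate 38.44 mg; tryptone 9.90 g; HEPES 5.38 g; L-cysteine hydrochloride 367.81 mg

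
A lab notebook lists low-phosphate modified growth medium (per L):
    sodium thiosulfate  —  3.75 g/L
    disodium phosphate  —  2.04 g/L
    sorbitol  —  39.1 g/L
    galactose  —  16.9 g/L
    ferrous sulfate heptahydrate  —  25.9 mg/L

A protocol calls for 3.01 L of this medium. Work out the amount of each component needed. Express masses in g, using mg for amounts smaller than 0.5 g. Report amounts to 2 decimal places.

Working volume: 3.01 L.
sodium thiosulfate: 3.75 g/L × 3.01 L = 11.29 g
disodium phosphate: 2.04 g/L × 3.01 L = 6.14 g
sorbitol: 39.1 g/L × 3.01 L = 117.69 g
galactose: 16.9 g/L × 3.01 L = 50.87 g
ferrous sulfate heptahydrate: 25.9 mg/L × 3.01 L = 77.96 mg

sodium thiosulfate 11.29 g; disodium phosphate 6.14 g; sorbitol 117.69 g; galactose 50.87 g; ferrous sulfate heptahydrate 77.96 mg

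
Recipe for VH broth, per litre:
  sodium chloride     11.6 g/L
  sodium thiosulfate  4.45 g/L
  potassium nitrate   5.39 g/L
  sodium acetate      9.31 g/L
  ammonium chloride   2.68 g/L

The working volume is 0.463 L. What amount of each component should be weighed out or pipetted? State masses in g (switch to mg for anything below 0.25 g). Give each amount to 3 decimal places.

Scale factor relative to 1 L: 0.463.
sodium chloride: 11.6 g/L × 0.463 L = 5.371 g
sodium thiosulfate: 4.45 g/L × 0.463 L = 2.060 g
potassium nitrate: 5.39 g/L × 0.463 L = 2.496 g
sodium acetate: 9.31 g/L × 0.463 L = 4.311 g
ammonium chloride: 2.68 g/L × 0.463 L = 1.241 g

sodium chloride 5.371 g; sodium thiosulfate 2.060 g; potassium nitrate 2.496 g; sodium acetate 4.311 g; ammonium chloride 1.241 g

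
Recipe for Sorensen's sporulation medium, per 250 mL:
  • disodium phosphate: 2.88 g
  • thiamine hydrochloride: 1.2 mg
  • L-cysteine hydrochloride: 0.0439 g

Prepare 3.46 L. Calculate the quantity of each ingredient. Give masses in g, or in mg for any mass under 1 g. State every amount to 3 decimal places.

disodium phosphate 39.859 g; thiamine hydrochloride 16.608 mg; L-cysteine hydrochloride 607.576 mg

Scale factor = 3460 mL / 250 mL = 13.84.
disodium phosphate: 2.88 g × (3460 mL / 250 mL) = 39.859 g
thiamine hydrochloride: 1.2 mg × (3460 mL / 250 mL) = 16.608 mg
L-cysteine hydrochloride: 0.0439 g × (3460 mL / 250 mL) = 0.607576 g = 607.576 mg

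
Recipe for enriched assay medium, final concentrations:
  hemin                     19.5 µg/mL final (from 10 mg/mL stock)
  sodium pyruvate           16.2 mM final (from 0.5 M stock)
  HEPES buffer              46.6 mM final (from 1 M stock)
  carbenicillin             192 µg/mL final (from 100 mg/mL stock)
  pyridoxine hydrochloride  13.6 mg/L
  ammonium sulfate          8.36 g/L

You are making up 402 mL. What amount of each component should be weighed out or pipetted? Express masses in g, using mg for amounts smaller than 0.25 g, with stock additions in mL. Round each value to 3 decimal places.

hemin 0.784 mL; sodium pyruvate 13.025 mL; HEPES buffer 18.733 mL; carbenicillin 0.772 mL; pyridoxine hydrochloride 5.467 mg; ammonium sulfate 3.361 g

Scale factor relative to 1 L: 0.402.
hemin: C1V1 = C2V2 → 19.5 µg/mL × 402 mL ÷ 10000 µg/mL = 0.784 mL
sodium pyruvate: C1V1 = C2V2 → 16.2 mM × 402 mL ÷ 500 mM = 13.025 mL
HEPES buffer: V = C2·V2/C1 = 46.6 mM × 402 mL ÷ 1000 mM = 18.733 mL
carbenicillin: dilute stock: 192 µg/mL × 402 mL ÷ 100000 µg/mL = 0.772 mL
pyridoxine hydrochloride: 13.6 mg/L × 0.402 L = 5.467 mg
ammonium sulfate: 8.36 g/L × 0.402 L = 3.361 g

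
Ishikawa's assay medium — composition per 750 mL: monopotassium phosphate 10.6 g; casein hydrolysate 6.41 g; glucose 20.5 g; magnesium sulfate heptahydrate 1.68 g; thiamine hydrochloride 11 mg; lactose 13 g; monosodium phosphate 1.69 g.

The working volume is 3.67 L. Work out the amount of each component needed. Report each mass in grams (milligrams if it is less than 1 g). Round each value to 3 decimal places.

Ratio of target to recipe volume: 3670 / 750 = 4.89333.
monopotassium phosphate: 10.6 g × (3670 mL / 750 mL) = 51.869 g
casein hydrolysate: 6.41 g × (3670 mL / 750 mL) = 31.366 g
glucose: 20.5 g × (3670 mL / 750 mL) = 100.313 g
magnesium sulfate heptahydrate: 1.68 g × (3670 mL / 750 mL) = 8.221 g
thiamine hydrochloride: 11 mg × (3670 mL / 750 mL) = 53.827 mg
lactose: 13 g × (3670 mL / 750 mL) = 63.613 g
monosodium phosphate: 1.69 g × (3670 mL / 750 mL) = 8.270 g

monopotassium phosphate 51.869 g; casein hydrolysate 31.366 g; glucose 100.313 g; magnesium sulfate heptahydrate 8.221 g; thiamine hydrochloride 53.827 mg; lactose 63.613 g; monosodium phosphate 8.270 g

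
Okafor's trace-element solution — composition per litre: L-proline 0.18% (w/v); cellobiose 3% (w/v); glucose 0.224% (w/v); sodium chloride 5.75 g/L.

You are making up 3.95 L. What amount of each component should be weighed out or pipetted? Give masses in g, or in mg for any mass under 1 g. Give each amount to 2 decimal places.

Scale factor relative to 1 L: 3.95.
L-proline: 0.18% w/v = 1.8 g/L → 1.8 × 3.95 L = 7.11 g
cellobiose: 3% w/v = 30 g/L → 30 × 3.95 L = 118.50 g
glucose: 0.224% w/v = 2.24 g/L → 2.24 × 3.95 L = 8.85 g
sodium chloride: 5.75 g/L × 3.95 L = 22.71 g

L-proline 7.11 g; cellobiose 118.50 g; glucose 8.85 g; sodium chloride 22.71 g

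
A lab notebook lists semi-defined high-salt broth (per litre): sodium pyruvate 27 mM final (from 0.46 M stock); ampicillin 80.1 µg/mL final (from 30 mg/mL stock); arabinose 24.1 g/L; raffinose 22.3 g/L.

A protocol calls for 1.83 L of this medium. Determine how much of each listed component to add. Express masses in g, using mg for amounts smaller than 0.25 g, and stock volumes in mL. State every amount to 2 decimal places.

sodium pyruvate 107.41 mL; ampicillin 4.89 mL; arabinose 44.10 g; raffinose 40.81 g

Scale factor relative to 1 L: 1.83.
sodium pyruvate: V = C2·V2/C1 = 27 mM × 1830 mL ÷ 460 mM = 107.41 mL
ampicillin: V = C2·V2/C1 = 80.1 µg/mL × 1830 mL ÷ 30000 µg/mL = 4.89 mL
arabinose: 24.1 g/L × 1.83 L = 44.10 g
raffinose: 22.3 g/L × 1.83 L = 40.81 g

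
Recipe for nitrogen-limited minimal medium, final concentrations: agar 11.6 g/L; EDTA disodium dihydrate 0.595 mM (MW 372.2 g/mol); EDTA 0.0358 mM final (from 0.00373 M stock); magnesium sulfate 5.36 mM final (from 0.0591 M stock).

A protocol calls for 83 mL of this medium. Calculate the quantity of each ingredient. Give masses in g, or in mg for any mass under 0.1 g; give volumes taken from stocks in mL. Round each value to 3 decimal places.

Target volume = 83 mL = 0.083 L.
agar: 11.6 g/L × 0.083 L = 0.963 g
EDTA disodium dihydrate: 0.595 mmol/L × 372.2 mg/mmol × 0.083 L = 18.381 mg
EDTA: C1V1 = C2V2 → 0.0358 mM × 83 mL ÷ 3.73 mM = 0.797 mL
magnesium sulfate: C1V1 = C2V2 → 5.36 mM × 83 mL ÷ 59.1 mM = 7.528 mL

agar 0.963 g; EDTA disodium dihydrate 18.381 mg; EDTA 0.797 mL; magnesium sulfate 7.528 mL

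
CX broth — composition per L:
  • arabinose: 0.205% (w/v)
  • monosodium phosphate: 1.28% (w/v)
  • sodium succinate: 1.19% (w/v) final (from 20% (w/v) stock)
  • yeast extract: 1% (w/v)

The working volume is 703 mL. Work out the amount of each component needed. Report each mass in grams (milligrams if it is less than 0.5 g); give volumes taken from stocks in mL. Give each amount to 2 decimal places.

Working volume: 703 mL = 0.703 L.
arabinose: 0.205% w/v = 2.05 g/L → 2.05 × 0.703 L = 1.44 g
monosodium phosphate: 1.28 g per 100 mL × 703 mL ÷ 100 = 9.00 g
sodium succinate: dilute stock: 1.19% ÷ 20% × 703 mL = 41.83 mL
yeast extract: 1 g per 100 mL × 703 mL ÷ 100 = 7.03 g

arabinose 1.44 g; monosodium phosphate 9.00 g; sodium succinate 41.83 mL; yeast extract 7.03 g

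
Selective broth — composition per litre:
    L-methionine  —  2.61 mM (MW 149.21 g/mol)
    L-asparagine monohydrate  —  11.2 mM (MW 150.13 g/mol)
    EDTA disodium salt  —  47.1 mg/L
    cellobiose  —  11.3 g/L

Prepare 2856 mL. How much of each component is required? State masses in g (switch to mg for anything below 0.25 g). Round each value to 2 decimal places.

L-methionine 1.11 g; L-asparagine monohydrate 4.80 g; EDTA disodium salt 134.52 mg; cellobiose 32.27 g

Scale factor relative to 1 L: 2.856.
L-methionine: 2.61 mmol/L × 149.21 g/mol × 2.856 L ÷ 1000 = 1.11 g
L-asparagine monohydrate: 11.2 mmol/L × 150.13 g/mol × 2.856 L ÷ 1000 = 4.80 g
EDTA disodium salt: 47.1 mg/L × 2.856 L = 134.52 mg
cellobiose: 11.3 g/L × 2.856 L = 32.27 g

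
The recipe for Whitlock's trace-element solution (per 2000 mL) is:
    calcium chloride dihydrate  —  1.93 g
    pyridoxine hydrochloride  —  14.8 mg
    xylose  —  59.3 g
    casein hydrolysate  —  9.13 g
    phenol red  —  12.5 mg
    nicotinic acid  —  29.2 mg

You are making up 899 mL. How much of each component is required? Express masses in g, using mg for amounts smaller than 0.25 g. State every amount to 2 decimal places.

Ratio of target to recipe volume: 899 / 2000 = 0.4495.
calcium chloride dihydrate: 1.93 g × (899 mL / 2000 mL) = 0.87 g
pyridoxine hydrochloride: 14.8 mg × (899 mL / 2000 mL) = 6.65 mg
xylose: 59.3 g × (899 mL / 2000 mL) = 26.66 g
casein hydrolysate: 9.13 g × (899 mL / 2000 mL) = 4.10 g
phenol red: 12.5 mg × (899 mL / 2000 mL) = 5.62 mg
nicotinic acid: 29.2 mg × (899 mL / 2000 mL) = 13.13 mg

calcium chloride dihydrate 0.87 g; pyridoxine hydrochloride 6.65 mg; xylose 26.66 g; casein hydrolysate 4.10 g; phenol red 5.62 mg; nicotinic acid 13.13 mg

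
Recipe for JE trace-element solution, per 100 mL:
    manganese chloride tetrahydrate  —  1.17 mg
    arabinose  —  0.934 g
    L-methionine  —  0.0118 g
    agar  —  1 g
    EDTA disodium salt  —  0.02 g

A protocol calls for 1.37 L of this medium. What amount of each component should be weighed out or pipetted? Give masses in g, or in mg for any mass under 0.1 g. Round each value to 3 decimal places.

manganese chloride tetrahydrate 16.029 mg; arabinose 12.796 g; L-methionine 0.162 g; agar 13.700 g; EDTA disodium salt 0.274 g

Ratio of target to recipe volume: 1370 / 100 = 13.7.
manganese chloride tetrahydrate: 1.17 mg × (1370 mL / 100 mL) = 16.029 mg
arabinose: 0.934 g × (1370 mL / 100 mL) = 12.796 g
L-methionine: 0.0118 g × (1370 mL / 100 mL) = 0.162 g
agar: 1 g × (1370 mL / 100 mL) = 13.700 g
EDTA disodium salt: 0.02 g × (1370 mL / 100 mL) = 0.274 g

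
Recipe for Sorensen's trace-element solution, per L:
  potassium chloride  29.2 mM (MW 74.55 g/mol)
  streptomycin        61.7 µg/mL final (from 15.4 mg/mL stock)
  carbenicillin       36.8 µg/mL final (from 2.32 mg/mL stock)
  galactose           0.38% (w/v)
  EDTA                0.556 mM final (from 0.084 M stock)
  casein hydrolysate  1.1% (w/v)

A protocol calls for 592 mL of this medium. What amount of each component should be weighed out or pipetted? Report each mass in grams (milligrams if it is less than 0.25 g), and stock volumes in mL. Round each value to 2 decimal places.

potassium chloride 1.29 g; streptomycin 2.37 mL; carbenicillin 9.39 mL; galactose 2.25 g; EDTA 3.92 mL; casein hydrolysate 6.51 g

Target volume = 592 mL = 0.592 L.
potassium chloride: 29.2 mmol/L × 74.55 g/mol × 0.592 L ÷ 1000 = 1.29 g
streptomycin: V = C2·V2/C1 = 61.7 µg/mL × 592 mL ÷ 15400 µg/mL = 2.37 mL
carbenicillin: V = C2·V2/C1 = 36.8 µg/mL × 592 mL ÷ 2320 µg/mL = 9.39 mL
galactose: 0.38 g per 100 mL × 592 mL ÷ 100 = 2.25 g
EDTA: V = C2·V2/C1 = 0.556 mM × 592 mL ÷ 84 mM = 3.92 mL
casein hydrolysate: 1.1% w/v = 11 g/L → 11 × 0.592 L = 6.51 g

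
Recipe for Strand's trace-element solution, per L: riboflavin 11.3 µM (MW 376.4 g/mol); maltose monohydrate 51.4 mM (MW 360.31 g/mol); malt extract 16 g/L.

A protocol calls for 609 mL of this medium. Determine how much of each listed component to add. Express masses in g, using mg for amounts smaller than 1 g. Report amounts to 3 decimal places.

Scale factor relative to 1 L: 0.609.
riboflavin: 11.3 µmol/L × 376.4 g/mol × 0.609 L ÷ 1000 = 2.590 mg
maltose monohydrate: 51.4 mmol/L × 360.31 g/mol × 0.609 L ÷ 1000 = 11.279 g
malt extract: 16 g/L × 0.609 L = 9.744 g

riboflavin 2.590 mg; maltose monohydrate 11.279 g; malt extract 9.744 g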